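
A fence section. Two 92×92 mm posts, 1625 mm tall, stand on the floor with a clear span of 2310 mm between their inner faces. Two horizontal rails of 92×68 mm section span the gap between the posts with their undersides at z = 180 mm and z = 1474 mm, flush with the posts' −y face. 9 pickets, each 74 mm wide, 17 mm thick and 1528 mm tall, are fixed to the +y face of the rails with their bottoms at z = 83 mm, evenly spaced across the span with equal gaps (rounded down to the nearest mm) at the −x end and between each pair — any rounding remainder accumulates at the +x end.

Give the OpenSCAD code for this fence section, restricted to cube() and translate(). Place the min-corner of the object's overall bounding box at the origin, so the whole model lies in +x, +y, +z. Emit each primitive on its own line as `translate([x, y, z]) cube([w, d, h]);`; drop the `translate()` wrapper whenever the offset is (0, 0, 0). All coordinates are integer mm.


cube([92, 92, 1625]);
translate([2402, 0, 0]) cube([92, 92, 1625]);
translate([92, 0, 180]) cube([2310, 92, 68]);
translate([92, 0, 1474]) cube([2310, 92, 68]);
translate([256, 92, 83]) cube([74, 17, 1528]);
translate([494, 92, 83]) cube([74, 17, 1528]);
translate([732, 92, 83]) cube([74, 17, 1528]);
translate([970, 92, 83]) cube([74, 17, 1528]);
translate([1208, 92, 83]) cube([74, 17, 1528]);
translate([1446, 92, 83]) cube([74, 17, 1528]);
translate([1684, 92, 83]) cube([74, 17, 1528]);
translate([1922, 92, 83]) cube([74, 17, 1528]);
translate([2160, 92, 83]) cube([74, 17, 1528]);


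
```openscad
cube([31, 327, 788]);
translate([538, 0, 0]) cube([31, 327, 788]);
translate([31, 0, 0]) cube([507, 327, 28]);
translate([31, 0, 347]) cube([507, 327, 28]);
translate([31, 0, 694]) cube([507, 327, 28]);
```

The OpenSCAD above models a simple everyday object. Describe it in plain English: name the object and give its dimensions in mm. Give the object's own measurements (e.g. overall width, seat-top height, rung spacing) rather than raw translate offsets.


An open bookshelf. Two side panels, each 31 mm thick, 327 mm deep and 788 mm tall, stand 569 mm apart (outside-to-outside). Between them sit 3 shelves, each 28 mm thick and 327 mm deep, spanning the full gap between the sides. The bottom shelf rests on the floor (its underside at z = 0) and the clear gap between one shelf's top and the next shelf's underside is 319 mm.


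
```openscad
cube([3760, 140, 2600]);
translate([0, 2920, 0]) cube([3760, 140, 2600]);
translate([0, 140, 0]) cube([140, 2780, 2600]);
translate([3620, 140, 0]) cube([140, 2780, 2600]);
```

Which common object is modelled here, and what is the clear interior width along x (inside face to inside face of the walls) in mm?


A house (or room) frame. The interior width is 3480 mm.

Four 2600 mm walls enclosing a rectangle with no floor or roof — a room or house frame. Outside width is 3760 mm and wall thickness is 140 mm, so the interior width is 3760 − 2 × 140 = 3480 mm.


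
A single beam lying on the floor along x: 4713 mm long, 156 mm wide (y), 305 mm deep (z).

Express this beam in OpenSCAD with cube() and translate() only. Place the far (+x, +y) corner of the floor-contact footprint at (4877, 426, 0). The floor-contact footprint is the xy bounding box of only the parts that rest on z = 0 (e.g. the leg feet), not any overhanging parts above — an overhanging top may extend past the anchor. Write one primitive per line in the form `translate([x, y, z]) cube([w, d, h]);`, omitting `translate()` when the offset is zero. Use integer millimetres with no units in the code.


translate([164, 270, 0]) cube([4713, 156, 305]);


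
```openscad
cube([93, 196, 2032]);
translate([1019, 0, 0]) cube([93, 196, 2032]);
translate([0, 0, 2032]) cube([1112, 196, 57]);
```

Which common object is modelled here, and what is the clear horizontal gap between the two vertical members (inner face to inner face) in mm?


A door frame. The clear opening width is 926 mm.

Two 2032 mm tall posts with a header on top — a door frame. The left jamb is 93 mm wide at x = 0; the right jamb starts at x = 1019. The clear opening is 1019 − 93 = 926 mm.


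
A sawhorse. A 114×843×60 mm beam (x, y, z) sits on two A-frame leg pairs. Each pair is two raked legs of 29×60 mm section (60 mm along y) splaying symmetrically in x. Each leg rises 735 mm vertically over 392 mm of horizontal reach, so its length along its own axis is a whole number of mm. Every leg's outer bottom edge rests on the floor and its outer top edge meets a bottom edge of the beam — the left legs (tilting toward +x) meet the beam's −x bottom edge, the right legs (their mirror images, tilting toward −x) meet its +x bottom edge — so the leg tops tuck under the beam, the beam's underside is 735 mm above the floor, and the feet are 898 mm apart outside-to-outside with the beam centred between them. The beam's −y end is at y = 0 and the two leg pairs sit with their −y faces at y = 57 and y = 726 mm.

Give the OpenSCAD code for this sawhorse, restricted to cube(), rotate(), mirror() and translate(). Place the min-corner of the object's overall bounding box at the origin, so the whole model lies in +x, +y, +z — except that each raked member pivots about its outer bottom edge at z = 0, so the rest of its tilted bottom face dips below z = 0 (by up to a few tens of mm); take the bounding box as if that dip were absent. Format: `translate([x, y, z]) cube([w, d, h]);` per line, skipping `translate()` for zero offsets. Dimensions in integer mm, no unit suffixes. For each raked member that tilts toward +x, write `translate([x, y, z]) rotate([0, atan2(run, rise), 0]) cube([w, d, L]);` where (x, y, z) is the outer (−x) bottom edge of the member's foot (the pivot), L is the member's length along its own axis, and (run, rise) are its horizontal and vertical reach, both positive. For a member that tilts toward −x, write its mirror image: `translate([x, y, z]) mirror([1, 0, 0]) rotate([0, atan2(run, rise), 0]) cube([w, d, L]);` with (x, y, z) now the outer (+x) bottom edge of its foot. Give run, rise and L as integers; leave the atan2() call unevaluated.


// leg length = √(392² + 735²) = 833
// right-leg outer foot x = 2·392 + 114 = 898
// beam min-corner = (392, 0, 735)
translate([392, 0, 735]) cube([114, 843, 60]);
translate([0, 57, 0]) rotate([0, atan2(392, 735), 0]) cube([29, 60, 833]);
translate([898, 57, 0]) mirror([1, 0, 0]) rotate([0, atan2(392, 735), 0]) cube([29, 60, 833]);
translate([0, 726, 0]) rotate([0, atan2(392, 735), 0]) cube([29, 60, 833]);
translate([898, 726, 0]) mirror([1, 0, 0]) rotate([0, atan2(392, 735), 0]) cube([29, 60, 833]);


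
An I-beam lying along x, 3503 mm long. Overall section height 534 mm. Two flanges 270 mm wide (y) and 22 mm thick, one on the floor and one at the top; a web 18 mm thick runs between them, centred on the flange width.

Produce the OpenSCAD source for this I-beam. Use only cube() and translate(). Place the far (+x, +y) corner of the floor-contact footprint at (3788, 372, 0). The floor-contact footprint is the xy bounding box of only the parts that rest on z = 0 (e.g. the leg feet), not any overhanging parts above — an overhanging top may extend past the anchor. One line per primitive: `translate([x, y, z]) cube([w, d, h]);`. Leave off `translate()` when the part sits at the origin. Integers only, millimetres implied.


translate([285, 102, 0]) cube([3503, 270, 22]);
translate([285, 228, 22]) cube([3503, 18, 490]);
translate([285, 102, 512]) cube([3503, 270, 22]);


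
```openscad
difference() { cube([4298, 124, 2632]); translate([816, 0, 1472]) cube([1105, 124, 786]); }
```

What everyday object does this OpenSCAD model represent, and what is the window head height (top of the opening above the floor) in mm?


A wall with a window opening. The window head height is 2258 mm.

A wall with a rectangular opening subtracted — a window. Sill at z = 1472, opening 786 mm tall, so the head is at 1472 + 786 = 2258 mm.


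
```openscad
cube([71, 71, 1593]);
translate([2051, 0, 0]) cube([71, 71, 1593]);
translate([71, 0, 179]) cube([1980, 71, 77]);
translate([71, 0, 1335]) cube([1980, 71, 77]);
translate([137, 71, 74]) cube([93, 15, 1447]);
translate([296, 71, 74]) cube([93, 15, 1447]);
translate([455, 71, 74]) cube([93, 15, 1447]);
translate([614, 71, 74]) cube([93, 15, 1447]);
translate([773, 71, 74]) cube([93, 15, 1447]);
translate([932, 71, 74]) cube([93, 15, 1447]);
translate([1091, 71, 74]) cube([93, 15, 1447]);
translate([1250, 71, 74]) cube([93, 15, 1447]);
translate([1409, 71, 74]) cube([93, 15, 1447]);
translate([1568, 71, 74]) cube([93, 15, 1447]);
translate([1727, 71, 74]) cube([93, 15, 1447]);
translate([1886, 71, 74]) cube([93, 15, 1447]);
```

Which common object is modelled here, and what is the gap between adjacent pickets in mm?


A fence section. The picket gap is 66 mm.

Two posts, two rails, 12 pickets — a fence section. Span 1980 mm holds 12 pickets of 93 mm with 13 equal gaps: ⌊(1980 − 12·93) / 13⌋ = 66 mm.


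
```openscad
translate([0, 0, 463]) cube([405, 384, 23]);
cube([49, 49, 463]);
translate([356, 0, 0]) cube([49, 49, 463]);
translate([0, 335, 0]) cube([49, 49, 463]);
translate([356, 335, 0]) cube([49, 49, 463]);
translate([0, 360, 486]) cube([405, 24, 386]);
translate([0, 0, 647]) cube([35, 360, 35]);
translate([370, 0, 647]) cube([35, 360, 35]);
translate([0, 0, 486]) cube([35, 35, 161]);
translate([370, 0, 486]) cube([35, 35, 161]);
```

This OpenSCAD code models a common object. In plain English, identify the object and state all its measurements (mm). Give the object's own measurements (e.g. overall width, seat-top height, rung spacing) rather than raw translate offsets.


A chair. The seat is a 405×384×23 mm slab with its top at z = 486 mm, on four 49×49 mm corner legs (flush with the seat edges, standing on z = 0). A flat backrest 24 mm thick, 386 mm tall, spans the full seat width and rises from the seat top along its +y edge, rear face flush with the rear of the seat. Two armrests of 35×35 mm section run along each side from the seat's front edge to the front of the backrest, top faces 196 mm above the seat top and outer faces flush with the seat's x-edges; a 35×35 mm post under the front of each armrest stands on the seat at the front corner.


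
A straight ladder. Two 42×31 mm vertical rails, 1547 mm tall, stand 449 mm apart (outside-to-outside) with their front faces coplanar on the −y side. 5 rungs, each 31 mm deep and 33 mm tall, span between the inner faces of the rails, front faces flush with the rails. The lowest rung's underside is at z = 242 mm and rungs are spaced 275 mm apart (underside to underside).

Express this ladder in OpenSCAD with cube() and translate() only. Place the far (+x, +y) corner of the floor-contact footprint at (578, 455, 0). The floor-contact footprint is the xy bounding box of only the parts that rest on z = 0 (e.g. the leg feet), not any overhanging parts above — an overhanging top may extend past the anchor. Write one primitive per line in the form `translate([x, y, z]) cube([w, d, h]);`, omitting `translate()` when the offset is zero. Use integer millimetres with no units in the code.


translate([129, 424, 0]) cube([42, 31, 1547]);
translate([536, 424, 0]) cube([42, 31, 1547]);
translate([171, 424, 242]) cube([365, 31, 33]);
translate([171, 424, 517]) cube([365, 31, 33]);
translate([171, 424, 792]) cube([365, 31, 33]);
translate([171, 424, 1067]) cube([365, 31, 33]);
translate([171, 424, 1342]) cube([365, 31, 33]);


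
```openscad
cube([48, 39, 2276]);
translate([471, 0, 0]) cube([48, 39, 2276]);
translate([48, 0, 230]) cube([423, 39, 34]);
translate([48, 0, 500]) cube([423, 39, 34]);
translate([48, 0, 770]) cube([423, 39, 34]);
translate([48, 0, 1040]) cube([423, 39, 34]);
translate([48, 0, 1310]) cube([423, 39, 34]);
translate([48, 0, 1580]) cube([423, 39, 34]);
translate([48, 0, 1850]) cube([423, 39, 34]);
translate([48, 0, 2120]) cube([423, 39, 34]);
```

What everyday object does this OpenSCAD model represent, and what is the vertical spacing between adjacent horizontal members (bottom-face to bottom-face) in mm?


A ladder. The rung spacing is 270 mm.

Two tall 48×39 posts with 8 short bars between them — a ladder. Adjacent rungs sit at z = 230 and z = 500, so the spacing is 500 − 230 = 270 mm.


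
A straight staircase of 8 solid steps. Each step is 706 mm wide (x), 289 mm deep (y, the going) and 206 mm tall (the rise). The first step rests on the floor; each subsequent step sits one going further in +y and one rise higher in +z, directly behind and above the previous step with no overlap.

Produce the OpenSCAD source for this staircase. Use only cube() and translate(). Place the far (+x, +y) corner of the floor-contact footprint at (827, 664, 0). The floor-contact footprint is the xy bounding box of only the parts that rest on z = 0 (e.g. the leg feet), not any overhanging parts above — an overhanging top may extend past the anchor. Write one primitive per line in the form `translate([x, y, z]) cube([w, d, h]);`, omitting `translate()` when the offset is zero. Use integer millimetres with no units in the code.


translate([121, 375, 0]) cube([706, 289, 206]);
translate([121, 664, 206]) cube([706, 289, 206]);
translate([121, 953, 412]) cube([706, 289, 206]);
translate([121, 1242, 618]) cube([706, 289, 206]);
translate([121, 1531, 824]) cube([706, 289, 206]);
translate([121, 1820, 1030]) cube([706, 289, 206]);
translate([121, 2109, 1236]) cube([706, 289, 206]);
translate([121, 2398, 1442]) cube([706, 289, 206]);


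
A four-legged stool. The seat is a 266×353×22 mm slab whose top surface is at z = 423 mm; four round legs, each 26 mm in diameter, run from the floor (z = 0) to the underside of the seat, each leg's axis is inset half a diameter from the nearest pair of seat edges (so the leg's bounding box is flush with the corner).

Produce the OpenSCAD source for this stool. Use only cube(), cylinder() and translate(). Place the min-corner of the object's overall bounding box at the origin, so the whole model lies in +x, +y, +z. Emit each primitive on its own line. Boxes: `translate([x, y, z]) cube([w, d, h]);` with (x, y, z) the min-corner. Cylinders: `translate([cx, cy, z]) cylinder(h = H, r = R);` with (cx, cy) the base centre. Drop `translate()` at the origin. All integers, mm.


translate([0, 0, 401]) cube([266, 353, 22]);
translate([13, 13, 0]) cylinder(h = 401, r = 13);
translate([253, 13, 0]) cylinder(h = 401, r = 13);
translate([13, 340, 0]) cylinder(h = 401, r = 13);
translate([253, 340, 0]) cylinder(h = 401, r = 13);


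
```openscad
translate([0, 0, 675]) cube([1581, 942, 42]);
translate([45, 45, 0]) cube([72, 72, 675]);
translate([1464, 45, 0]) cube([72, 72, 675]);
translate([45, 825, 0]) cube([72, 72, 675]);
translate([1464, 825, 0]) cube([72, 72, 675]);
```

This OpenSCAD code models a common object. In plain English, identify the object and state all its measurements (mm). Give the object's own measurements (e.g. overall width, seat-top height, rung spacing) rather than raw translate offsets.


A rectangular dining table. The top is 1581×942×42 mm with its upper surface at z = 717 mm. It stands on four 72×72 mm square legs, each inset 45 mm from the nearest pair of top edges, running from the floor to the underside of the top.


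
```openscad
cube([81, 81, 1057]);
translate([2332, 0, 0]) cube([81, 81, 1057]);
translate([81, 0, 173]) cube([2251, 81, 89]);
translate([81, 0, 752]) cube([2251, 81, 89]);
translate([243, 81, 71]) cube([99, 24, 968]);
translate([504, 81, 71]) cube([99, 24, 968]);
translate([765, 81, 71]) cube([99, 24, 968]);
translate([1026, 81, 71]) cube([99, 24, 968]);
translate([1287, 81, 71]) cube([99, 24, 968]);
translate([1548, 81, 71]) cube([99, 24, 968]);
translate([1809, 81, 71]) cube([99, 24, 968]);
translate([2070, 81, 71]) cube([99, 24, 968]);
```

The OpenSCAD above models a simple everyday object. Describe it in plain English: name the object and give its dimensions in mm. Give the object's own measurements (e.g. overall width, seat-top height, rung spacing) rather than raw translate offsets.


A fence section. Two 81×81 mm posts, 1057 mm tall, stand on the floor with a clear span of 2251 mm between their inner faces. Two horizontal rails of 81×89 mm section span the gap between the posts with their undersides at z = 173 mm and z = 752 mm, flush with the posts' −y face. 8 pickets, each 99 mm wide, 24 mm thick and 968 mm tall, are fixed to the +y face of the rails with their bottoms at z = 71 mm, spaced across the span with a 162 mm gap after the −x post and between neighbouring pickets, with 163 mm left before the +x post.


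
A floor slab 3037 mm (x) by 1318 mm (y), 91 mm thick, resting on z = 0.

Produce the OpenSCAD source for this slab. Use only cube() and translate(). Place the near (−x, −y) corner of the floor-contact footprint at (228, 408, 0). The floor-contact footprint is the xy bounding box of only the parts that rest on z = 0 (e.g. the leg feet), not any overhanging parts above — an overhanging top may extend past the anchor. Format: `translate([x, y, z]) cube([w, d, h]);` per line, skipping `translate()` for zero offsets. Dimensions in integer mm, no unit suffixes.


translate([228, 408, 0]) cube([3037, 1318, 91]);


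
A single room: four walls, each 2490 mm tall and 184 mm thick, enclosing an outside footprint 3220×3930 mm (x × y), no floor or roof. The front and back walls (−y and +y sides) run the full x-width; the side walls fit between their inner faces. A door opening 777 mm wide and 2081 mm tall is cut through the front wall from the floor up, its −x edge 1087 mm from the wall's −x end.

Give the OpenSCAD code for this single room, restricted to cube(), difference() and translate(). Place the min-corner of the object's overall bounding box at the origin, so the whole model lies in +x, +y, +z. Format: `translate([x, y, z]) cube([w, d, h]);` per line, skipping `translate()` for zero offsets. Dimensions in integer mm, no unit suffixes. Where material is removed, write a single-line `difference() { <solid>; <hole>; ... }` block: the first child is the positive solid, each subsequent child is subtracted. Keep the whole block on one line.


difference() { cube([3220, 184, 2490]); translate([1087, 0, 0]) cube([777, 184, 2081]); }
translate([0, 3746, 0]) cube([3220, 184, 2490]);
translate([0, 184, 0]) cube([184, 3562, 2490]);
translate([3036, 184, 0]) cube([184, 3562, 2490]);


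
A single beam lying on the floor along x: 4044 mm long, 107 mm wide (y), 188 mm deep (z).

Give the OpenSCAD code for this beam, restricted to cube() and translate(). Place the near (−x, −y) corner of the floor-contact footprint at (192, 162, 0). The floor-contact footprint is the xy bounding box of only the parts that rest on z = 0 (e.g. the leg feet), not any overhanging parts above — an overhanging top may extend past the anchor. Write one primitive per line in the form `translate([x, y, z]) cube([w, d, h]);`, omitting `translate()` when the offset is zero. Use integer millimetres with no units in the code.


translate([192, 162, 0]) cube([4044, 107, 188]);


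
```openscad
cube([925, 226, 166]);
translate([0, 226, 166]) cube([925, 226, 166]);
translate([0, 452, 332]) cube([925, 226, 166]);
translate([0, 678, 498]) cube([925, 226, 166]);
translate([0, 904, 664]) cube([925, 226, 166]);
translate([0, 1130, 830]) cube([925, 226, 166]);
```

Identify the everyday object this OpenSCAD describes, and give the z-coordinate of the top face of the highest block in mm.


A staircase. The total rise is 996 mm.

6 identical blocks, each offset up and back from the previous — a staircase. Each step is 166 mm tall and there are 6 of them, so the total rise is 6 × 166 = 996 mm.


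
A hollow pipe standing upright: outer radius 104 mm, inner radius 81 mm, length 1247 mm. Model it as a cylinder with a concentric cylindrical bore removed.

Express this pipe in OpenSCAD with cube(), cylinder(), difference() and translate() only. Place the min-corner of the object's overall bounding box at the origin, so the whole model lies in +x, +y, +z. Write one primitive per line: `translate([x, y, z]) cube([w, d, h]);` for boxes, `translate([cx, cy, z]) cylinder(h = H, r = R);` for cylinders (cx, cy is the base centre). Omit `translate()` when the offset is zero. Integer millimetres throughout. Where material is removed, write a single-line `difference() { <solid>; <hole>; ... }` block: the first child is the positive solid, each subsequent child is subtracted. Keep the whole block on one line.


difference() { translate([104, 104, 0]) cylinder(h = 1247, r = 104); translate([104, 104, 0]) cylinder(h = 1247, r = 81); }


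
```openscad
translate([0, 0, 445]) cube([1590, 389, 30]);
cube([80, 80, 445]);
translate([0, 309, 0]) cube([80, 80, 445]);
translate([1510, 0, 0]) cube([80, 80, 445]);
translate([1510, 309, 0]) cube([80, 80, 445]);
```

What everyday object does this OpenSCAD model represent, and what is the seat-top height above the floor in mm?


A bench. The seat-top height is 475 mm.

A long slab on four corner posts — a bench. The slab sits at z = 445 with thickness 30, so the top is 445 + 30 = 475 mm.


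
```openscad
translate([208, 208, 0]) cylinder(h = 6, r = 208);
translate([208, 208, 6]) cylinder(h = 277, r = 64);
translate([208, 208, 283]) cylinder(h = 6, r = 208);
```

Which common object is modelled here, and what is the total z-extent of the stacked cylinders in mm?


A spool. The overall height is 289 mm.

Three coaxial cylinders, large–small–large — a spool. Two 6 mm flanges and a 277 mm core give 6 + 277 + 6 = 289 mm.


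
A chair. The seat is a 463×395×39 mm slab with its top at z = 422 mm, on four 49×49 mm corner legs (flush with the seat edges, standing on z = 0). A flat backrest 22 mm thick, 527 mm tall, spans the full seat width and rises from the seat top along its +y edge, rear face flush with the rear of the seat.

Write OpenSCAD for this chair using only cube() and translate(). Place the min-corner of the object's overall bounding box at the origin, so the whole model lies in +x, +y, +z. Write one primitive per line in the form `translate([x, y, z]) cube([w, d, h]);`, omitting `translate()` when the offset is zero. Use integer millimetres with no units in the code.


// leg_h = 422 - 39 = 383
translate([0, 0, 383]) cube([463, 395, 39]);
cube([49, 49, 383]);
translate([414, 0, 0]) cube([49, 49, 383]);
translate([0, 346, 0]) cube([49, 49, 383]);
translate([414, 346, 0]) cube([49, 49, 383]);
translate([0, 373, 422]) cube([463, 22, 527]);


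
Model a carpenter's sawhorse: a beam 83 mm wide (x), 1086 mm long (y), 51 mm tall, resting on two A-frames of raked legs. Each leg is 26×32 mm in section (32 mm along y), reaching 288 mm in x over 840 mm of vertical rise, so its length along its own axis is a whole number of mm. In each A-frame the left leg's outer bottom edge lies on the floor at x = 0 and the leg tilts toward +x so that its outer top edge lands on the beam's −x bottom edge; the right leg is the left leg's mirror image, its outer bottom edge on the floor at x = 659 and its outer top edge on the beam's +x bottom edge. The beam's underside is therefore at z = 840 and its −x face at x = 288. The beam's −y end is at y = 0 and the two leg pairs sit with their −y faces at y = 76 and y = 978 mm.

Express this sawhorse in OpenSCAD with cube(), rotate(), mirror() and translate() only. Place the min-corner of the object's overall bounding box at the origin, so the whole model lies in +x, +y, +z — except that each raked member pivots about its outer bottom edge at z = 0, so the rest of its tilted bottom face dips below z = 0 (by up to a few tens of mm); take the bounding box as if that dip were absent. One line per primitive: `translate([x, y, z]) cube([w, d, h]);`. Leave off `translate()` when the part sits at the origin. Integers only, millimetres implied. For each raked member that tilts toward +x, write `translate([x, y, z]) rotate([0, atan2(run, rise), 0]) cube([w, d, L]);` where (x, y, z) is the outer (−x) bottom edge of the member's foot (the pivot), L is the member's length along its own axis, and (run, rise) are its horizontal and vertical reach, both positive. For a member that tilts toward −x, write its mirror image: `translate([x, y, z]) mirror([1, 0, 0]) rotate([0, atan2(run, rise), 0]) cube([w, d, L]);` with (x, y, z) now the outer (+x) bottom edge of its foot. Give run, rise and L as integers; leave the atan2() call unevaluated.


translate([288, 0, 840]) cube([83, 1086, 51]);
translate([0, 76, 0]) rotate([0, atan2(288, 840), 0]) cube([26, 32, 888]);
translate([659, 76, 0]) mirror([1, 0, 0]) rotate([0, atan2(288, 840), 0]) cube([26, 32, 888]);
translate([0, 978, 0]) rotate([0, atan2(288, 840), 0]) cube([26, 32, 888]);
translate([659, 978, 0]) mirror([1, 0, 0]) rotate([0, atan2(288, 840), 0]) cube([26, 32, 888]);


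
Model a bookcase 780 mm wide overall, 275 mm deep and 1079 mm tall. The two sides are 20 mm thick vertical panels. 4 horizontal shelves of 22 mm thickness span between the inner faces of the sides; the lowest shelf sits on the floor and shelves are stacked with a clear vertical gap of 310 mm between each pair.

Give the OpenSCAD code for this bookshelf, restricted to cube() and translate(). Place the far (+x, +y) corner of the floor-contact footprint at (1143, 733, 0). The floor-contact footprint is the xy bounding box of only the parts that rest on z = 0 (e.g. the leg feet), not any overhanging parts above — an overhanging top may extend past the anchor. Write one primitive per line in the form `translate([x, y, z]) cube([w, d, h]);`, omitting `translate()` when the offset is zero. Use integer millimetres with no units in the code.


translate([363, 458, 0]) cube([20, 275, 1079]);
translate([1123, 458, 0]) cube([20, 275, 1079]);
translate([383, 458, 0]) cube([740, 275, 22]);
translate([383, 458, 332]) cube([740, 275, 22]);
translate([383, 458, 664]) cube([740, 275, 22]);
translate([383, 458, 996]) cube([740, 275, 22]);


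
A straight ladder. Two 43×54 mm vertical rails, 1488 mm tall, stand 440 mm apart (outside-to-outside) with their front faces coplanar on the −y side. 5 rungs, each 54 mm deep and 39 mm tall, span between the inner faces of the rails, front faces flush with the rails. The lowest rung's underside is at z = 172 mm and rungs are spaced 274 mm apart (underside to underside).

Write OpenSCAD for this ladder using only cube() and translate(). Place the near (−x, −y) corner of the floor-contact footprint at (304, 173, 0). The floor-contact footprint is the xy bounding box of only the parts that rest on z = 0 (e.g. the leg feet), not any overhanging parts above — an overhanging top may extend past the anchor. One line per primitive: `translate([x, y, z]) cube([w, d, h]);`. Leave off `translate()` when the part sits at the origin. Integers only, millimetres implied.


translate([304, 173, 0]) cube([43, 54, 1488]);
translate([701, 173, 0]) cube([43, 54, 1488]);
translate([347, 173, 172]) cube([354, 54, 39]);
translate([347, 173, 446]) cube([354, 54, 39]);
translate([347, 173, 720]) cube([354, 54, 39]);
translate([347, 173, 994]) cube([354, 54, 39]);
translate([347, 173, 1268]) cube([354, 54, 39]);


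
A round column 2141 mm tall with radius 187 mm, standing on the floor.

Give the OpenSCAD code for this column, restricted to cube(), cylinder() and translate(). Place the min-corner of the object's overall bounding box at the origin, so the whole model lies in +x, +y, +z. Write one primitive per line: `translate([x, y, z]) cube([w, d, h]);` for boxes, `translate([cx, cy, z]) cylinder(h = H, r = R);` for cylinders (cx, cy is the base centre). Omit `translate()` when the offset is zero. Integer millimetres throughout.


translate([187, 187, 0]) cylinder(h = 2141, r = 187);


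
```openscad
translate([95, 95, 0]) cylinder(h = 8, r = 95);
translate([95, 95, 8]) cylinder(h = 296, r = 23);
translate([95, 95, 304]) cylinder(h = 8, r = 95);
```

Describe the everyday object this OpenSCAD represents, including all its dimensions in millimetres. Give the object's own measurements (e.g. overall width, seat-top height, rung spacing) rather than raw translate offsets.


A spool: two coaxial disc flanges of radius 95 mm and thickness 8 mm, joined by a core cylinder of radius 23 mm and height 296 mm. The lower flange rests on z = 0 and the three cylinders share a vertical axis.


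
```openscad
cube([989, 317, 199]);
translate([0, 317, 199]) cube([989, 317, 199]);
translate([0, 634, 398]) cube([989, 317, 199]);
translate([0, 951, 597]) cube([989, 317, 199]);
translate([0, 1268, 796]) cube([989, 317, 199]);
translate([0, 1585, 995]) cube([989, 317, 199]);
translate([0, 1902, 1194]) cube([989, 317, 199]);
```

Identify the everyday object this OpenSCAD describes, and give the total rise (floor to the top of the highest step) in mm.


A staircase. The total rise is 1393 mm.

7 identical blocks, each offset up and back from the previous — a staircase. Each step is 199 mm tall and there are 7 of them, so the total rise is 7 × 199 = 1393 mm.


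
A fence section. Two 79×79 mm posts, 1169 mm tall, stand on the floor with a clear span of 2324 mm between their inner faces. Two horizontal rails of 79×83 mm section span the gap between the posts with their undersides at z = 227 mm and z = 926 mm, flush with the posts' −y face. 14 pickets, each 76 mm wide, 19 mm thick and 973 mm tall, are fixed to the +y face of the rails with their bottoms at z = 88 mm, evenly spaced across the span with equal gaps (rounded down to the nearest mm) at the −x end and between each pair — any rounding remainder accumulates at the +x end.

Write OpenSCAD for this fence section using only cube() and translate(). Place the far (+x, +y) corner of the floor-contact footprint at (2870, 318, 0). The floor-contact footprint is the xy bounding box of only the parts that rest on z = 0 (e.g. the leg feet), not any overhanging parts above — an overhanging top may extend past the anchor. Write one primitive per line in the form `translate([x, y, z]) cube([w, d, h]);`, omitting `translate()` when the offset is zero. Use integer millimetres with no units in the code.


translate([388, 239, 0]) cube([79, 79, 1169]);
translate([2791, 239, 0]) cube([79, 79, 1169]);
translate([467, 239, 227]) cube([2324, 79, 83]);
translate([467, 239, 926]) cube([2324, 79, 83]);
translate([551, 318, 88]) cube([76, 19, 973]);
translate([711, 318, 88]) cube([76, 19, 973]);
translate([871, 318, 88]) cube([76, 19, 973]);
translate([1031, 318, 88]) cube([76, 19, 973]);
translate([1191, 318, 88]) cube([76, 19, 973]);
translate([1351, 318, 88]) cube([76, 19, 973]);
translate([1511, 318, 88]) cube([76, 19, 973]);
translate([1671, 318, 88]) cube([76, 19, 973]);
translate([1831, 318, 88]) cube([76, 19, 973]);
translate([1991, 318, 88]) cube([76, 19, 973]);
translate([2151, 318, 88]) cube([76, 19, 973]);
translate([2311, 318, 88]) cube([76, 19, 973]);
translate([2471, 318, 88]) cube([76, 19, 973]);
translate([2631, 318, 88]) cube([76, 19, 973]);


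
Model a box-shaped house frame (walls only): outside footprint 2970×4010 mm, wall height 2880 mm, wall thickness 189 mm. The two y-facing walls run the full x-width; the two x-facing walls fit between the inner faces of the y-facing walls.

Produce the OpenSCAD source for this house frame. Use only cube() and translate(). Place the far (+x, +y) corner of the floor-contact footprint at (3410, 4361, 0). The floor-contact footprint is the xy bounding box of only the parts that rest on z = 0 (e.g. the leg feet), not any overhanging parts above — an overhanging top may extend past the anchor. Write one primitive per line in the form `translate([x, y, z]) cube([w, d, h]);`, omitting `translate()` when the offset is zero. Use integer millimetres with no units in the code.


translate([440, 351, 0]) cube([2970, 189, 2880]);
translate([440, 4172, 0]) cube([2970, 189, 2880]);
translate([440, 540, 0]) cube([189, 3632, 2880]);
translate([3221, 540, 0]) cube([189, 3632, 2880]);


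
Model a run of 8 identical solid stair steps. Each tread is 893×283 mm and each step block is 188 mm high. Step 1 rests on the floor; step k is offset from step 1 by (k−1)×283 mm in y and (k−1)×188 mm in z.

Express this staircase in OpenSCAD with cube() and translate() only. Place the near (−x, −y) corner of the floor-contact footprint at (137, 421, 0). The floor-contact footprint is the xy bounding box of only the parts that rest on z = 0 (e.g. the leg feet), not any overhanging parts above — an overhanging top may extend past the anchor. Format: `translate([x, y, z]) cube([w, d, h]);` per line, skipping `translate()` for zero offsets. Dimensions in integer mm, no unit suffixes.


translate([137, 421, 0]) cube([893, 283, 188]);
translate([137, 704, 188]) cube([893, 283, 188]);
translate([137, 987, 376]) cube([893, 283, 188]);
translate([137, 1270, 564]) cube([893, 283, 188]);
translate([137, 1553, 752]) cube([893, 283, 188]);
translate([137, 1836, 940]) cube([893, 283, 188]);
translate([137, 2119, 1128]) cube([893, 283, 188]);
translate([137, 2402, 1316]) cube([893, 283, 188]);


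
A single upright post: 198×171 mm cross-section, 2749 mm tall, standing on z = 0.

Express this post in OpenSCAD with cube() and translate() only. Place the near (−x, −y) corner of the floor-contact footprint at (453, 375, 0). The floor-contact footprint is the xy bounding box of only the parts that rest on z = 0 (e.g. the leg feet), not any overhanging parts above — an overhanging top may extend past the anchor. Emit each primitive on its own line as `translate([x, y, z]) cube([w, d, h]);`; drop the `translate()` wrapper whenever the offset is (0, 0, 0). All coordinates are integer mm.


translate([453, 375, 0]) cube([198, 171, 2749]);


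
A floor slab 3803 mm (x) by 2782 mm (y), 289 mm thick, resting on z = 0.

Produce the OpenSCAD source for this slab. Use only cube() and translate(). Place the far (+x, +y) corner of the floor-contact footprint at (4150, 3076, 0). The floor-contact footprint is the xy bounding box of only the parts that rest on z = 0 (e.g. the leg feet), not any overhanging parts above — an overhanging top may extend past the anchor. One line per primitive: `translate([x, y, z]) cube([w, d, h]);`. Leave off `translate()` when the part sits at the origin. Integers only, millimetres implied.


translate([347, 294, 0]) cube([3803, 2782, 289]);


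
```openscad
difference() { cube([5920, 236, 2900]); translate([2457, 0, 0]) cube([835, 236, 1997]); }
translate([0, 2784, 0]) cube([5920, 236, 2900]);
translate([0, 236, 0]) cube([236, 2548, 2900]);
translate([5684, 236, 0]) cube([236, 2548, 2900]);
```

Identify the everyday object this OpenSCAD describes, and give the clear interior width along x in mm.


A single room. The interior width is 5448 mm.

Four walls enclosing a rectangle with a door in the front wall — a room. Outside width 5920 minus two 236 mm walls gives 5448 mm.


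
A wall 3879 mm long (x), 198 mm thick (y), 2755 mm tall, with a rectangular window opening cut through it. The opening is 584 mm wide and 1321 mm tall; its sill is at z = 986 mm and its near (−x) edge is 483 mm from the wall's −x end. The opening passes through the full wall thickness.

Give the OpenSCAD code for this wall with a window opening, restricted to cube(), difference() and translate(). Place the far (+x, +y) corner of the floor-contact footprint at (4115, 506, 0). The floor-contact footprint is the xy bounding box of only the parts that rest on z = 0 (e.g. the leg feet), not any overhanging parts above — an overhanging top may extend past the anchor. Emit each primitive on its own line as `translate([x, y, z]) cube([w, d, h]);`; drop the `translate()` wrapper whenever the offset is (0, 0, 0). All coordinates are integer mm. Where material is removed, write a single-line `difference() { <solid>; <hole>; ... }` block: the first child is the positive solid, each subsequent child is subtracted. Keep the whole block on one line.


difference() { translate([236, 308, 0]) cube([3879, 198, 2755]); translate([719, 308, 986]) cube([584, 198, 1321]); }


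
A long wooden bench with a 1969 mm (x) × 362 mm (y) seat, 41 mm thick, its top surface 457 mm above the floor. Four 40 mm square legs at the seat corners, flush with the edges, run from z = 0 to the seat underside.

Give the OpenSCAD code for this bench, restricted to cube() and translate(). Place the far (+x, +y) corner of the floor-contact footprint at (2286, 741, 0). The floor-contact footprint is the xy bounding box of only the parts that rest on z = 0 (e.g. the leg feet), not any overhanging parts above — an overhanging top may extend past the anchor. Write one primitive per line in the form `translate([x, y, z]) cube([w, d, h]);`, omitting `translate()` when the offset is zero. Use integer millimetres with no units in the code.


translate([317, 379, 416]) cube([1969, 362, 41]);
translate([317, 379, 0]) cube([40, 40, 416]);
translate([317, 701, 0]) cube([40, 40, 416]);
translate([2246, 379, 0]) cube([40, 40, 416]);
translate([2246, 701, 0]) cube([40, 40, 416]);


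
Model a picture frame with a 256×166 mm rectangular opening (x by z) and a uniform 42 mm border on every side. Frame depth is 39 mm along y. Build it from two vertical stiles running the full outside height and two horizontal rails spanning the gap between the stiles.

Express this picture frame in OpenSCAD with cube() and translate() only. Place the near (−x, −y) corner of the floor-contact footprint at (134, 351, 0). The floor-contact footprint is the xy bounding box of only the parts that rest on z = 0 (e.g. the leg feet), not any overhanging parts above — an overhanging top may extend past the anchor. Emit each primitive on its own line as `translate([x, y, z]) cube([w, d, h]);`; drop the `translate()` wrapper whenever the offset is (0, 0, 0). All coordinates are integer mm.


translate([134, 351, 0]) cube([42, 39, 250]);
translate([432, 351, 0]) cube([42, 39, 250]);
translate([176, 351, 0]) cube([256, 39, 42]);
translate([176, 351, 208]) cube([256, 39, 42]);


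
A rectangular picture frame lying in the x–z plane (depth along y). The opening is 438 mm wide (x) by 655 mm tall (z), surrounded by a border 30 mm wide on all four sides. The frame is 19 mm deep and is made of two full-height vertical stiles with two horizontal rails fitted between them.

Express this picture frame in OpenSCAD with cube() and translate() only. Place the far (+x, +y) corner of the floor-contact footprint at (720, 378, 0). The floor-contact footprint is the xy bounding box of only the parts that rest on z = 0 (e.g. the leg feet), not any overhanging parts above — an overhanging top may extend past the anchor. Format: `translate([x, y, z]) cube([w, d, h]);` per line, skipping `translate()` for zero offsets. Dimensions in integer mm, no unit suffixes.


translate([222, 359, 0]) cube([30, 19, 715]);
translate([690, 359, 0]) cube([30, 19, 715]);
translate([252, 359, 0]) cube([438, 19, 30]);
translate([252, 359, 685]) cube([438, 19, 30]);


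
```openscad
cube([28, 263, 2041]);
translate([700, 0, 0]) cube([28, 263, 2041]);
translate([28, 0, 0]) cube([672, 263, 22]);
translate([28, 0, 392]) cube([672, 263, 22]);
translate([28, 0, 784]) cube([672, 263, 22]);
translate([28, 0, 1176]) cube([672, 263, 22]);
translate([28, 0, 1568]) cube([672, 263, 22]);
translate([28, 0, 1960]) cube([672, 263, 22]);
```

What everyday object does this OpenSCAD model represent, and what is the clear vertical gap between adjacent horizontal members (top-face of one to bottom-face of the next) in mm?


A bookshelf. The clear shelf gap is 370 mm.

Two tall side panels with 6 horizontal boards between them — a bookshelf. The first two shelf undersides are at z = 0 and z = 392; with shelf thickness 22, the clear gap is 392 − 0 − 22 = 370 mm.


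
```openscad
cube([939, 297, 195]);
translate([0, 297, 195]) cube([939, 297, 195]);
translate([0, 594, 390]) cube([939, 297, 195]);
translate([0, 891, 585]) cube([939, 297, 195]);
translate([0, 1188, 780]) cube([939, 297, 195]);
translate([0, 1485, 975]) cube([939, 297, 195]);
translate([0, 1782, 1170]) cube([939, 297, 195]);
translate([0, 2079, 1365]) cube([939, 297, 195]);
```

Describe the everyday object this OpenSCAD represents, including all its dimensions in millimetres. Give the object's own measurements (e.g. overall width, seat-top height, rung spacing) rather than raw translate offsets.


A straight staircase of 8 solid steps. Each step is 939 mm wide (x), 297 mm deep (y, the going) and 195 mm tall (the rise). The first step rests on the floor; each subsequent step sits one going further in +y and one rise higher in +z, directly behind and above the previous step with no overlap.
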